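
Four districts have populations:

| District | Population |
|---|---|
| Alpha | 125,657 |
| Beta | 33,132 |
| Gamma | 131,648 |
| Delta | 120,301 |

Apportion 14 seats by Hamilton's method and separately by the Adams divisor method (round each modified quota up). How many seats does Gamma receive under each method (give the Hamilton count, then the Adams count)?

Hamilton: Alpha 4, Beta 1, Gamma 5, Delta 4.
Adams: Alpha 4, Beta 2, Gamma 4, Delta 4.
Gamma gets 5 under Hamilton and 4 under Adams.

5 and 4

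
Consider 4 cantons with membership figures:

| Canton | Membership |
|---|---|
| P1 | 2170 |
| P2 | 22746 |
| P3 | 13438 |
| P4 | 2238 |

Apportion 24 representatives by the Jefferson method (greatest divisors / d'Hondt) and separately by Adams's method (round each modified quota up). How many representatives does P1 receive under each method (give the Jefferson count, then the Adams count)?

1 and 2

Jefferson: P1 1, P2 14, P3 8, P4 1.
Adams: P1 2, P2 12, P3 8, P4 2.
P1 gets 1 under Jefferson and 2 under Adams.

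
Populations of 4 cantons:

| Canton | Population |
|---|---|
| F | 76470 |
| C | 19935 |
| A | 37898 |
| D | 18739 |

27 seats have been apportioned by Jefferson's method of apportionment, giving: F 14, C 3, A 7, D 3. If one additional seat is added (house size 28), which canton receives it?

Priority for the next seat is population ÷ (current seats + 1).
Priorities: F 5098.000, C 4983.750, A 4737.250, D 4684.750.
Highest priority: F.

F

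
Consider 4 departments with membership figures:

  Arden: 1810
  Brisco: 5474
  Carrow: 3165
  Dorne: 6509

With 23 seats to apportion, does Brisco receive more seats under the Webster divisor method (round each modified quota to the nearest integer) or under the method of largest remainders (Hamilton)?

Webster: Arden 2, Brisco 8, Carrow 4, Dorne 9.
Hamilton: Arden 3, Brisco 7, Carrow 4, Dorne 9.
Brisco gets 8 under Webster and 7 under Hamilton.

Webster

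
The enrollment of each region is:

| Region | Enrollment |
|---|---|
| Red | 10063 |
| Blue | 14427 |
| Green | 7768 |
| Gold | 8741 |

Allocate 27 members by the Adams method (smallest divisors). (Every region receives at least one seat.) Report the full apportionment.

Red 7; Blue 9; Green 5; Gold 6

Standard divisor 40999/27 ≈ 1518.481; standard quotas: Red 6.627, Blue 9.501, Green 5.116, Gold 5.756.
Rounding up gives 7, 10, 6, 6 = 29 seats, so the divisor must be adjusted.
With modified divisor 1640: modified quotas Red 6.136, Blue 8.797, Green 4.737, Gold 5.330.
Rounding up: Red 7, Blue 9, Green 5, Gold 6 (total 27).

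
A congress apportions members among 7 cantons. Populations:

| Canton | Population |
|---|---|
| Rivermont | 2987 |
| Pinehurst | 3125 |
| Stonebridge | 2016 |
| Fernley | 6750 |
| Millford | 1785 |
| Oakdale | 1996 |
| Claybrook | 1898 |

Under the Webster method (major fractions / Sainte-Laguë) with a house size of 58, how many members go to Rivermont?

8

Standard divisor 20557/58 ≈ 354.431; standard quotas: Rivermont 8.428, Pinehurst 8.817, Stonebridge 5.688, Fernley 19.045, Millford 5.036, Oakdale 5.632, Claybrook 5.355.
Rounding to the nearest integer gives Rivermont 8, Pinehurst 9, Stonebridge 6, Fernley 19, Millford 5, Oakdale 6, Claybrook 5 — total 58, matching the house size, so no adjustment is needed.
Rivermont receives 8.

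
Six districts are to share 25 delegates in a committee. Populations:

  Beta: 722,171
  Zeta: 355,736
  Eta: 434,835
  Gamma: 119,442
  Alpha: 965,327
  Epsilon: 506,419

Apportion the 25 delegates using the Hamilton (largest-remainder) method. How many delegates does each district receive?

Total 3103930; standard divisor 3103930/25 ≈ 124157.2.
Standard quotas: Beta 5.8166, Zeta 2.8652, Eta 3.5023, Gamma 0.9620, Alpha 7.7750, Epsilon 4.0789.
Lower quotas: Beta 5, Zeta 2, Eta 3, Gamma 0, Alpha 7, Epsilon 4 (sum 21, leaving 4 seats).
Remainders in descending order: Gamma 0.9620, Zeta 0.8652, Beta 0.8166, Alpha 0.7750, Eta 0.5023, Epsilon 0.0789.
The surplus seats go to Gamma, Zeta, Beta, Alpha.

Beta 6, Zeta 3, Eta 3, Gamma 1, Alpha 8, Epsilon 4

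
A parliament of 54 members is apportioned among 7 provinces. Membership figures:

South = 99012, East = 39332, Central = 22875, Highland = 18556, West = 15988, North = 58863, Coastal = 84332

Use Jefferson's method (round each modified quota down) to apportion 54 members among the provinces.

Standard divisor 338958/54 ≈ 6277; standard quotas: South 15.774, East 6.266, Central 3.644, Highland 2.956, West 2.547, North 9.378, Coastal 13.435.
Rounding down gives 15, 6, 3, 2, 2, 9, 13 = 50 seats, so the divisor must be adjusted.
With modified divisor 5860: modified quotas South 16.896, East 6.712, Central 3.904, Highland 3.167, West 2.728, North 10.045, Coastal 14.391.
Rounding down: South 16, East 6, Central 3, Highland 3, West 2, North 10, Coastal 14 (total 54).

South=16, East=6, Central=3, Highland=3, West=2, North=10, Coastal=14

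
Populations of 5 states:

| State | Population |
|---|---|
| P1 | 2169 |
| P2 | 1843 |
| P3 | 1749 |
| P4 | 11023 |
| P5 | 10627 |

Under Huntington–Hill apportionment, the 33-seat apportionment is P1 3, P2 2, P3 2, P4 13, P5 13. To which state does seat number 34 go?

P4

Priority for the next seat is population ÷ (√(s·(s+1))).
Priorities: P1 626.136, P2 752.402, P3 714.026, P4 817.079, P5 787.726.
Highest priority: P4.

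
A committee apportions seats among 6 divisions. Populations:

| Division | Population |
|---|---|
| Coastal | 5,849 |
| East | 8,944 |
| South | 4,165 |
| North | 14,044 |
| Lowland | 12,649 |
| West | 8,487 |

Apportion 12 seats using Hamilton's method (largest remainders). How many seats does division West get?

Standard divisor: 54138 ÷ 12 ≈ 4511.5.
Standard quotas: Coastal 1.2965, East 1.9825, South 0.9232, North 3.1129, Lowland 2.8037, West 1.8812.
Lower quotas: Coastal 1, East 1, South 0, North 3, Lowland 2, West 1 (sum 8, leaving 4 seats).
Remainders in descending order: East 0.9825, South 0.9232, West 0.8812, Lowland 0.8037, Coastal 0.2965, North 0.1129.
The surplus seats go to East, South, West, Lowland.
West receives 2.

2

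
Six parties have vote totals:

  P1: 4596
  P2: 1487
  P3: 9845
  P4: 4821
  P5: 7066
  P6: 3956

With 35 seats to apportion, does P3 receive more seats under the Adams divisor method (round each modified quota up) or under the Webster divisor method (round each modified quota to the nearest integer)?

Webster

Adams: P1 5, P2 2, P3 10, P4 5, P5 8, P6 5.
Webster: P1 5, P2 2, P3 11, P4 5, P5 8, P6 4.
P3 gets 10 under Adams and 11 under Webster.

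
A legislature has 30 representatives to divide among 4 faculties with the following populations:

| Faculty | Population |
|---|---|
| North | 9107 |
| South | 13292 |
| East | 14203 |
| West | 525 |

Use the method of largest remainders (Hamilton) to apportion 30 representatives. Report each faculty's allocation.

Total 37127; standard divisor 37127/30 ≈ 1237.567.
Standard quotas: North 7.3588, South 10.7404, East 11.4766, West 0.4242.
Lower quotas: North 7, South 10, East 11, West 0 (sum 28, leaving 2 seats).
Remainders in descending order: South 0.7404, East 0.4766, West 0.4242, North 0.3588.
The surplus seats go to South, East.

North=7; South=11; East=12; West=0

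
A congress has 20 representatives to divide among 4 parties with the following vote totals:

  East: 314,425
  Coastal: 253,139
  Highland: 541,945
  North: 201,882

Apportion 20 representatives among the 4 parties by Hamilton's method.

East 5, Coastal 4, Highland 8, North 3

Total 1311391; standard divisor 1311391/20 ≈ 65569.55.
Standard quotas: East 4.7953, Coastal 3.8606, Highland 8.2652, North 3.0789.
Lower quotas: East 4, Coastal 3, Highland 8, North 3 (sum 18, leaving 2 seats).
Remainders in descending order: Coastal 0.8606, East 0.7953, Highland 0.2652, North 0.0789.
Largest remainders: Coastal, East receive the extra seats.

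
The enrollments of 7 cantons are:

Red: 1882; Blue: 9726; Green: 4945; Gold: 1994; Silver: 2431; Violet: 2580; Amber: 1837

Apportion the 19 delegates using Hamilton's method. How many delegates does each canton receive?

Red 1; Blue 7; Green 4; Gold 2; Silver 2; Violet 2; Amber 1

The standard divisor is 25395/19 ≈ 1336.579.
Standard quotas: Red 1.4081, Blue 7.2768, Green 3.6997, Gold 1.4919, Silver 1.8188, Violet 1.9303, Amber 1.3744.
Lower quotas: Red 1, Blue 7, Green 3, Gold 1, Silver 1, Violet 1, Amber 1 (sum 15, leaving 4 seats).
Remainders in descending order: Violet 0.9303, Silver 0.8188, Green 0.6997, Gold 0.4919, Red 0.4081, Amber 0.3744, Blue 0.2768.
The surplus seats go to Violet, Silver, Green, Gold.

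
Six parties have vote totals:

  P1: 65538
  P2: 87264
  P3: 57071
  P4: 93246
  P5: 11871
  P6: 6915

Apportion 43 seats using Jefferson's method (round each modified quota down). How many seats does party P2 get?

Standard divisor 321905/43 ≈ 7486.163; standard quotas: P1 8.755, P2 11.657, P3 7.624, P4 12.456, P5 1.586, P6 0.924.
Rounding down gives 8, 11, 7, 12, 1, 0 = 39 seats, so the divisor must be adjusted.
With modified divisor 7068.21: modified quotas P1 9.272, P2 12.346, P3 8.074, P4 13.192, P5 1.679, P6 0.978.
Rounding down: P1 9, P2 12, P3 8, P4 13, P5 1, P6 0 (total 43).
P2 receives 12.

12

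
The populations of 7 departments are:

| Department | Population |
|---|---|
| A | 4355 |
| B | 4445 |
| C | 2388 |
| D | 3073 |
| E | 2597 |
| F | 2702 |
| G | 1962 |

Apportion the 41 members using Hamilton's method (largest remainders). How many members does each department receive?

A=8, B=8, C=5, D=6, E=5, F=5, G=4

Total 21522; standard divisor 21522/41 ≈ 524.927.
Standard quotas: A 8.296, B 8.468, C 4.549, D 5.854, E 4.947, F 5.147, G 3.738.
Lower quotas: A 8, B 8, C 4, D 5, E 4, F 5, G 3 (sum 37, leaving 4 seats).
Remainders in descending order: E 0.947, D 0.854, G 0.738, C 0.549, B 0.468, A 0.296, F 0.147.
Largest remainders: E, D, G, C receive the extra seats.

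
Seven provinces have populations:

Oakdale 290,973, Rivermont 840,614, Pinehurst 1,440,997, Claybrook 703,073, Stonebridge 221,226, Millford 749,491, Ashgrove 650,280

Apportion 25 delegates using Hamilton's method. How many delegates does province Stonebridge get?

1

Standard divisor: 4896654 ÷ 25 ≈ 195866.16.
Standard quotas: Oakdale 1.4856, Rivermont 4.2918, Pinehurst 7.3570, Claybrook 3.5896, Stonebridge 1.1295, Millford 3.8265, Ashgrove 3.3200.
Lower quotas: Oakdale 1, Rivermont 4, Pinehurst 7, Claybrook 3, Stonebridge 1, Millford 3, Ashgrove 3 (sum 22, leaving 3 seats).
Remainders in descending order: Millford 0.8265, Claybrook 0.5896, Oakdale 0.4856, Pinehurst 0.3570, Ashgrove 0.3200, Rivermont 0.2918, Stonebridge 0.1295.
The surplus seats go to Millford, Claybrook, Oakdale.
Stonebridge receives 1.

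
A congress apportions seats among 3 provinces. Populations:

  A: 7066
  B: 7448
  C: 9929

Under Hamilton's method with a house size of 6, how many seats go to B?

2

Standard divisor: 24443 ÷ 6 ≈ 4073.833.
Standard quotas: A 1.7345, B 1.8283, C 2.4373.
Lower quotas: A 1, B 1, C 2 (sum 4, leaving 2 seats).
Remainders in descending order: B 0.8283, A 0.7345, C 0.4373.
The surplus seats go to B, A.
B receives 2.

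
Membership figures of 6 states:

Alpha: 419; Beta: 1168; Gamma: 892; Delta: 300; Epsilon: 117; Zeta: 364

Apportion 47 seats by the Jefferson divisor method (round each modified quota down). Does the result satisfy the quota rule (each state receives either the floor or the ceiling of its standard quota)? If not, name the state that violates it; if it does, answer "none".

Standard quotas: Alpha 6.041, Beta 16.839, Gamma 12.860, Delta 4.325, Epsilon 1.687, Zeta 5.248.
Jefferson allocation: Alpha 6, Beta 18, Gamma 13, Delta 4, Epsilon 1, Zeta 5.
Beta has quota 16.839 (lower 16, upper 17) but receives 18 — outside the quota interval.

Beta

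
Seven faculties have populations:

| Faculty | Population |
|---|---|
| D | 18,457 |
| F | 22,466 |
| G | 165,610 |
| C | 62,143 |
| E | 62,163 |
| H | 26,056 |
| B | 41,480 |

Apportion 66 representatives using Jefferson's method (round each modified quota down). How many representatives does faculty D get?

3

Standard divisor 398375/66 ≈ 6035.985; standard quotas: D 3.058, F 3.722, G 27.437, C 10.295, E 10.299, H 4.317, B 6.872.
Rounding down gives 3, 3, 27, 10, 10, 4, 6 = 63 seats, so the divisor must be adjusted.
With modified divisor 5700: modified quotas D 3.238, F 3.941, G 29.054, C 10.902, E 10.906, H 4.571, B 7.277.
Rounding down: D 3, F 3, G 29, C 10, E 10, H 4, B 7 (total 66).
D receives 3.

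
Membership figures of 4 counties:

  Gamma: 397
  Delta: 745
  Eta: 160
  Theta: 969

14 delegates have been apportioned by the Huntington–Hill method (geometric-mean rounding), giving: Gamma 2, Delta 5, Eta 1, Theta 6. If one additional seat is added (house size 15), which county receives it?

Gamma

Priority for the next seat is population ÷ (√(s·(s+1))).
Priorities: Gamma 162.075, Delta 136.018, Eta 113.137, Theta 149.520.
Highest priority: Gamma.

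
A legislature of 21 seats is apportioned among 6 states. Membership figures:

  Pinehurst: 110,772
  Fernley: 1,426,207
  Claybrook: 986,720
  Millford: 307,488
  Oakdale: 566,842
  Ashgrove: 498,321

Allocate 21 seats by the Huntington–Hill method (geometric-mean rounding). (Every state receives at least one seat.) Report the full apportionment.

Pinehurst=1; Fernley=7; Claybrook=5; Millford=2; Oakdale=3; Ashgrove=3

With divisor 197012: modified quotas Pinehurst 0.562, Fernley 7.239, Claybrook 5.008, Millford 1.561, Oakdale 2.877, Ashgrove 2.529.
Geometric-mean thresholds: Pinehurst (min 1), Fernley √(7·8)=7.483, Claybrook √(5·6)=5.477, Millford √(1·2)=1.414, Oakdale √(2·3)=2.449, Ashgrove √(2·3)=2.449.
Each quota rounded against its threshold gives Pinehurst 1, Fernley 7, Claybrook 5, Millford 2, Oakdale 3, Ashgrove 3 (total 21).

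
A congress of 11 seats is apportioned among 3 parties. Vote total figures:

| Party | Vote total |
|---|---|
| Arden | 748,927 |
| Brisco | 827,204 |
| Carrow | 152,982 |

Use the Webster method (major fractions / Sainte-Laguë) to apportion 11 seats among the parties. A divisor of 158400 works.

Arden 5; Brisco 5; Carrow 1

With modified divisor 158400: modified quotas Arden 4.728, Brisco 5.222, Carrow 0.966.
Rounding to the nearest integer: Arden 5, Brisco 5, Carrow 1 (total 11).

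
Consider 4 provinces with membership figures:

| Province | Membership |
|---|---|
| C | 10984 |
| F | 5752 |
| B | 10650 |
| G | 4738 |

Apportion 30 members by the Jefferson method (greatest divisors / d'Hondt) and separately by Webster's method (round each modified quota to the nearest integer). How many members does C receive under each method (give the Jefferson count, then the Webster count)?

Jefferson: C 11, F 5, B 10, G 4.
Webster: C 10, F 5, B 10, G 5.
C gets 11 under Jefferson and 10 under Webster.

11 and 10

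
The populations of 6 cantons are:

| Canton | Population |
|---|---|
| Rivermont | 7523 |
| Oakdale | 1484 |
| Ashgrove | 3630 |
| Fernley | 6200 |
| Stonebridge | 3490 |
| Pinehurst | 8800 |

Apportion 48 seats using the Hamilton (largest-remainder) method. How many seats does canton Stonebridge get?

Total 31127; standard divisor 31127/48 ≈ 648.479.
Standard quotas: Rivermont 11.6010, Oakdale 2.2884, Ashgrove 5.5977, Fernley 9.5608, Stonebridge 5.3818, Pinehurst 13.5702.
Lower quotas: Rivermont 11, Oakdale 2, Ashgrove 5, Fernley 9, Stonebridge 5, Pinehurst 13 (sum 45, leaving 3 seats).
Remainders in descending order: Rivermont 0.6010, Ashgrove 0.5977, Pinehurst 0.5702, Fernley 0.5608, Stonebridge 0.3818, Oakdale 0.2884.
The surplus seats go to Rivermont, Ashgrove, Pinehurst.
Stonebridge receives 5.

5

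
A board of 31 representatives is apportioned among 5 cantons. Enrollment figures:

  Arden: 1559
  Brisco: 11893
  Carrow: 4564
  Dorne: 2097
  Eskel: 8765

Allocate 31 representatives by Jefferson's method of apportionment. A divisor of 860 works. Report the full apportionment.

Arden 1; Brisco 13; Carrow 5; Dorne 2; Eskel 10

With modified divisor 860: modified quotas Arden 1.813, Brisco 13.829, Carrow 5.307, Dorne 2.438, Eskel 10.192.
Rounding down: Arden 1, Brisco 13, Carrow 5, Dorne 2, Eskel 10 (total 31).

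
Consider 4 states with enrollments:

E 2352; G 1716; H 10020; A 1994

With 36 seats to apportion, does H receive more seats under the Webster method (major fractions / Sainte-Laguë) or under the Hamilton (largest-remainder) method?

Webster

Webster: E 5, G 4, H 23, A 4.
Hamilton: E 5, G 4, H 22, A 5.
H gets 23 under Webster and 22 under Hamilton.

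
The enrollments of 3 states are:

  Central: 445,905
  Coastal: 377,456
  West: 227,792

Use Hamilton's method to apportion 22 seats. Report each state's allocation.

Standard divisor: 1051153 ÷ 22 ≈ 47779.682.
Standard quotas: Central 9.3325, Coastal 7.8999, West 4.7675.
Lower quotas: Central 9, Coastal 7, West 4 (sum 20, leaving 2 seats).
Remainders in descending order: Coastal 0.8999, West 0.7675, Central 0.3325.
Largest remainders: Coastal, West receive the extra seats.

Central: 9, Coastal: 8, West: 5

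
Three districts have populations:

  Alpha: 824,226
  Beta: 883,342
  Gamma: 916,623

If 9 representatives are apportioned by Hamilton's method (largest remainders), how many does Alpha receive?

3

The standard divisor is 2624191/9 ≈ 291576.778.
Standard quotas: Alpha 2.8268, Beta 3.0295, Gamma 3.1437.
Lower quotas: Alpha 2, Beta 3, Gamma 3 (sum 8, leaving 1 seat).
Remainders in descending order: Alpha 0.8268, Gamma 0.1437, Beta 0.0295.
The surplus seat goes to Alpha.
Alpha receives 3.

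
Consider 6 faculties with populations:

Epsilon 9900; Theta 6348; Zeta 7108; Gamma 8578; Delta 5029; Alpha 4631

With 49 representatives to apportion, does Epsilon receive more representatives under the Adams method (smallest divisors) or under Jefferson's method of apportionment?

Jefferson

Adams: Epsilon 11, Theta 8, Zeta 8, Gamma 10, Delta 6, Alpha 6.
Jefferson: Epsilon 12, Theta 8, Zeta 8, Gamma 10, Delta 6, Alpha 5.
Epsilon gets 11 under Adams and 12 under Jefferson.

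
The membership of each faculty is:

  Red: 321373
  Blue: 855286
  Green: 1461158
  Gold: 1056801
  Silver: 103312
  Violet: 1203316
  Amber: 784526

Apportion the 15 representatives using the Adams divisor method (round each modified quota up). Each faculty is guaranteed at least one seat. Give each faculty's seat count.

Red 1; Blue 2; Green 3; Gold 3; Silver 1; Violet 3; Amber 2

Standard divisor 5785772/15 ≈ 385718.133; standard quotas: Red 0.833, Blue 2.217, Green 3.788, Gold 2.740, Silver 0.268, Violet 3.120, Amber 2.034.
Rounding up gives 1, 3, 4, 3, 1, 4, 3 = 19 seats, so the divisor must be adjusted.
With modified divisor 507700: modified quotas Red 0.633, Blue 1.685, Green 2.878, Gold 2.082, Silver 0.203, Violet 2.370, Amber 1.545.
Rounding up: Red 1, Blue 2, Green 3, Gold 3, Silver 1, Violet 3, Amber 2 (total 15).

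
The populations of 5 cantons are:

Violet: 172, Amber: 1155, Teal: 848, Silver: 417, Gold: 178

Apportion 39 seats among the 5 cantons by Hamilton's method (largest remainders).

Violet 2; Amber 16; Teal 12; Silver 6; Gold 3

Standard divisor: 2770 ÷ 39 ≈ 71.026.
Standard quotas: Violet 2.422, Amber 16.262, Teal 11.939, Silver 5.871, Gold 2.506.
Lower quotas: Violet 2, Amber 16, Teal 11, Silver 5, Gold 2 (sum 36, leaving 3 seats).
Remainders in descending order: Teal 0.939, Silver 0.871, Gold 0.506, Violet 0.422, Amber 0.262.
Largest remainders: Teal, Silver, Gold receive the extra seats.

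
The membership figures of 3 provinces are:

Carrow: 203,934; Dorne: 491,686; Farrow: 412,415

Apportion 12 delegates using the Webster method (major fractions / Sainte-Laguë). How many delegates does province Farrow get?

5

Standard divisor 1108035/12 ≈ 92336.25; standard quotas: Carrow 2.209, Dorne 5.325, Farrow 4.466.
Rounding to the nearest integer gives 2, 5, 4 = 11 seats, so the divisor must be adjusted.
With modified divisor 90500: modified quotas Carrow 2.253, Dorne 5.433, Farrow 4.557.
Rounding to the nearest integer: Carrow 2, Dorne 5, Farrow 5 (total 12).
Farrow receives 5.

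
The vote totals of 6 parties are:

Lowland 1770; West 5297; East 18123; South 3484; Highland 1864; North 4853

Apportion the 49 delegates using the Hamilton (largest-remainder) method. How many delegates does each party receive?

Standard divisor: 35391 ÷ 49 ≈ 722.265.
Standard quotas: Lowland 2.4506, West 7.3339, East 25.0919, South 4.8237, Highland 2.5808, North 6.7191.
Lower quotas: Lowland 2, West 7, East 25, South 4, Highland 2, North 6 (sum 46, leaving 3 seats).
Remainders in descending order: South 0.8237, North 0.7191, Highland 0.5808, Lowland 0.4506, West 0.3339, East 0.0919.
The surplus seats go to South, North, Highland.

Lowland: 2, West: 7, East: 25, South: 5, Highland: 3, North: 7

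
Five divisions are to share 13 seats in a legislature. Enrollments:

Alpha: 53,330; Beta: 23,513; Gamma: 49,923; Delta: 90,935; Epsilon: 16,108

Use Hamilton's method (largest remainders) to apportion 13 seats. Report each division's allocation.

The standard divisor is 233809/13 ≈ 17985.308.
Standard quotas: Alpha 2.9652, Beta 1.3073, Gamma 2.7758, Delta 5.0561, Epsilon 0.8956.
Lower quotas: Alpha 2, Beta 1, Gamma 2, Delta 5, Epsilon 0 (sum 10, leaving 3 seats).
Remainders in descending order: Alpha 0.9652, Epsilon 0.8956, Gamma 0.7758, Beta 0.3073, Delta 0.0561.
The surplus seats go to Alpha, Epsilon, Gamma.

Alpha 3, Beta 1, Gamma 3, Delta 5, Epsilon 1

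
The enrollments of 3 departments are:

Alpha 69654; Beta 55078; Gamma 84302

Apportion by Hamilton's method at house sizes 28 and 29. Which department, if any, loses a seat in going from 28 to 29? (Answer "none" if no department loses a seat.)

Beta

At 28 seats: Alpha 9, Beta 8, Gamma 11.
At 29 seats: Alpha 10, Beta 7, Gamma 12.
Beta drops from 8 to 7.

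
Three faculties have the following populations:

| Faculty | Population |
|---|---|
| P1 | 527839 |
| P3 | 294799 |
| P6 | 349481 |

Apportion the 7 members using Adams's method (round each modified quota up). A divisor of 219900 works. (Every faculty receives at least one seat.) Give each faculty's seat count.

P1 3; P3 2; P6 2

With modified divisor 219900: modified quotas P1 2.400, P3 1.341, P6 1.589.
Rounding up: P1 3, P3 2, P6 2 (total 7).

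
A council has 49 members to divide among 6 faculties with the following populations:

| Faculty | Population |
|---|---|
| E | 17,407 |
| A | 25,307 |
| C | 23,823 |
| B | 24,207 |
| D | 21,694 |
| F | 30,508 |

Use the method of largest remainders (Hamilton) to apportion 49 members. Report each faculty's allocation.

E: 6, A: 9, C: 8, B: 8, D: 7, F: 11

Total 142946; standard divisor 142946/49 ≈ 2917.265.
Standard quotas: E 5.9669, A 8.6749, C 8.1662, B 8.2978, D 7.4364, F 10.4577.
Lower quotas: E 5, A 8, C 8, B 8, D 7, F 10 (sum 46, leaving 3 seats).
Remainders in descending order: E 0.9669, A 0.6749, F 0.4577, D 0.4364, B 0.2978, C 0.1662.
The surplus seats go to E, A, F.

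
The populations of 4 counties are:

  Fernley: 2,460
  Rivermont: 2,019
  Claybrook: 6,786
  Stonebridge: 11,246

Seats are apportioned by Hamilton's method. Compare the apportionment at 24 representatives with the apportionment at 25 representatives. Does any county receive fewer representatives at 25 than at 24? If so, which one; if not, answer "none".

none

At 24 seats: Fernley 3, Rivermont 2, Claybrook 7, Stonebridge 12.
At 25 seats: Fernley 3, Rivermont 2, Claybrook 8, Stonebridge 12.
No county's allocation decreased.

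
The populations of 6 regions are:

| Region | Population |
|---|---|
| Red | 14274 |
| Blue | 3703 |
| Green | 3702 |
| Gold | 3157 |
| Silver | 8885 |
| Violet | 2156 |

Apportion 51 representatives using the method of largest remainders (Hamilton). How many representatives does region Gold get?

Standard divisor: 35877 ÷ 51 ≈ 703.471.
Standard quotas: Red 20.2908, Blue 5.2639, Green 5.2625, Gold 4.4877, Silver 12.6302, Violet 3.0648.
Lower quotas: Red 20, Blue 5, Green 5, Gold 4, Silver 12, Violet 3 (sum 49, leaving 2 seats).
Remainders in descending order: Silver 0.6302, Gold 0.4877, Red 0.2908, Blue 0.2639, Green 0.2625, Violet 0.0648.
The surplus seats go to Silver, Gold.
Gold receives 5.

5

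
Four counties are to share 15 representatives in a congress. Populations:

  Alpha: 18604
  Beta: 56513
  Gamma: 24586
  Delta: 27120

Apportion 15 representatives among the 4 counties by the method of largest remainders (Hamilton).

Standard divisor: 126823 ÷ 15 ≈ 8454.867.
Standard quotas: Alpha 2.2004, Beta 6.6841, Gamma 2.9079, Delta 3.2076.
Lower quotas: Alpha 2, Beta 6, Gamma 2, Delta 3 (sum 13, leaving 2 seats).
Remainders in descending order: Gamma 0.9079, Beta 0.6841, Delta 0.2076, Alpha 0.2004.
The surplus seats go to Gamma, Beta.

Alpha 2, Beta 7, Gamma 3, Delta 3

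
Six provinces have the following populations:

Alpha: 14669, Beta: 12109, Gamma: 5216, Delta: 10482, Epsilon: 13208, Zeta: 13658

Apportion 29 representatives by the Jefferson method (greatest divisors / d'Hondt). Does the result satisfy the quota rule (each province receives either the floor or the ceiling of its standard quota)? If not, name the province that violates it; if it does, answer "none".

Standard quotas: Alpha 6.135, Beta 5.064, Gamma 2.181, Delta 4.384, Epsilon 5.524, Zeta 5.712.
Jefferson allocation: Alpha 6, Beta 5, Gamma 2, Delta 4, Epsilon 6, Zeta 6.
Every allocation lies between the lower and upper quota.

none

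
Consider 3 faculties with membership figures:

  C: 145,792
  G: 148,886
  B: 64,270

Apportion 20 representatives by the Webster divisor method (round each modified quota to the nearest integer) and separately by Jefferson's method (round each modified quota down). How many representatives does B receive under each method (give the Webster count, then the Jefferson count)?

Webster: C 8, G 8, B 4.
Jefferson: C 8, G 9, B 3.
B gets 4 under Webster and 3 under Jefferson.

4 and 3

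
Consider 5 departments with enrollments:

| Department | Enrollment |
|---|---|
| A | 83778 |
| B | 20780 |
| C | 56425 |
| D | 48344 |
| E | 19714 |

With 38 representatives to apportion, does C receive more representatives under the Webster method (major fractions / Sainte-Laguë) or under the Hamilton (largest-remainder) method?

Webster

Webster: A 14, B 3, C 10, D 8, E 3.
Hamilton: A 14, B 4, C 9, D 8, E 3.
C gets 10 under Webster and 9 under Hamilton.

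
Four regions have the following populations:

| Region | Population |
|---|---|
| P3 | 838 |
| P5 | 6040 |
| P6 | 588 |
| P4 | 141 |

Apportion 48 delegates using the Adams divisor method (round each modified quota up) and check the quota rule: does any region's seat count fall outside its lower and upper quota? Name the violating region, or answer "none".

Standard quotas: P3 5.288, P5 38.112, P6 3.710, P4 0.890.
Adams allocation: P3 6, P5 37, P6 4, P4 1.
P5 has quota 38.112 (lower 38, upper 39) but receives 37 — outside the quota interval.

P5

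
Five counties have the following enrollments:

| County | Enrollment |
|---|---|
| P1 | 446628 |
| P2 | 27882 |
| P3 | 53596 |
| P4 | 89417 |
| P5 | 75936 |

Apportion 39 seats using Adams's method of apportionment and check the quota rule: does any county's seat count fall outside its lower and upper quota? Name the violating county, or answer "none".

Standard quotas: P1 25.118, P2 1.568, P3 3.014, P4 5.029, P5 4.271.
Adams allocation: P1 24, P2 2, P3 3, P4 5, P5 5.
P1 has quota 25.118 (lower 25, upper 26) but receives 24 — outside the quota interval.

P1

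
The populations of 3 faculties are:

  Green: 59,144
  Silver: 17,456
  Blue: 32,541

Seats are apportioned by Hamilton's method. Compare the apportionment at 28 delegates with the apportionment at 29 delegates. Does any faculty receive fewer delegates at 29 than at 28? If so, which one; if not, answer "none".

Silver

At 28 seats: Green 15, Silver 5, Blue 8.
At 29 seats: Green 16, Silver 4, Blue 9.
Silver drops from 5 to 4.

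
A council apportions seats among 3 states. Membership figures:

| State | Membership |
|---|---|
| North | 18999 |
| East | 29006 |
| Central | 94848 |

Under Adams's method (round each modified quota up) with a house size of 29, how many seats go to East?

6

Standard divisor 142853/29 ≈ 4925.966; standard quotas: North 3.857, East 5.888, Central 19.255.
Rounding up gives 4, 6, 20 = 30 seats, so the divisor must be adjusted.
With modified divisor 5100: modified quotas North 3.725, East 5.687, Central 18.598.
Rounding up: North 4, East 6, Central 19 (total 29).
East receives 6.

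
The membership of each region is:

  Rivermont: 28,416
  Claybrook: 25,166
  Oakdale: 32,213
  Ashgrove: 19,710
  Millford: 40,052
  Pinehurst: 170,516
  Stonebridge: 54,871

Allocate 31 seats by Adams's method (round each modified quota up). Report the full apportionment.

Rivermont 3, Claybrook 2, Oakdale 3, Ashgrove 2, Millford 3, Pinehurst 13, Stonebridge 5

Standard divisor 370944/31 ≈ 11965.935; standard quotas: Rivermont 2.375, Claybrook 2.103, Oakdale 2.692, Ashgrove 1.647, Millford 3.347, Pinehurst 14.250, Stonebridge 4.586.
Rounding up gives 3, 3, 3, 2, 4, 15, 5 = 35 seats, so the divisor must be adjusted.
With modified divisor 13500: modified quotas Rivermont 2.105, Claybrook 1.864, Oakdale 2.386, Ashgrove 1.460, Millford 2.967, Pinehurst 12.631, Stonebridge 4.065.
Rounding up: Rivermont 3, Claybrook 2, Oakdale 3, Ashgrove 2, Millford 3, Pinehurst 13, Stonebridge 5 (total 31).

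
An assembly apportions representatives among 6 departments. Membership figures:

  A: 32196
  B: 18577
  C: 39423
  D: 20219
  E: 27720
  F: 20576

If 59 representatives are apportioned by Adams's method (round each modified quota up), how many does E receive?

Standard divisor 158711/59 ≈ 2690.017; standard quotas: A 11.969, B 6.906, C 14.655, D 7.516, E 10.305, F 7.649.
Rounding up gives 12, 7, 15, 8, 11, 8 = 61 seats, so the divisor must be adjusted.
With modified divisor 2850: modified quotas A 11.297, B 6.518, C 13.833, D 7.094, E 9.726, F 7.220.
Rounding up: A 12, B 7, C 14, D 8, E 10, F 8 (total 59).
E receives 10.

10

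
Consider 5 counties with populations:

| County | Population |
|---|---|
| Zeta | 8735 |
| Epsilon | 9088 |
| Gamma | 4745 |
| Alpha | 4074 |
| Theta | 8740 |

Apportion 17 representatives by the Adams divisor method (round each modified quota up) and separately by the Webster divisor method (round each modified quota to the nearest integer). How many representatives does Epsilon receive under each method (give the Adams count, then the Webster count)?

4 and 5

Adams: Zeta 4, Epsilon 4, Gamma 3, Alpha 2, Theta 4.
Webster: Zeta 4, Epsilon 5, Gamma 2, Alpha 2, Theta 4.
Epsilon gets 4 under Adams and 5 under Webster.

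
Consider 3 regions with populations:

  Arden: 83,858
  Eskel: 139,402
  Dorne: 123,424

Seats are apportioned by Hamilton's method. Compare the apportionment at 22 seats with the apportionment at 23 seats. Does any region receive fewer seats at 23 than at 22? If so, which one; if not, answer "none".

none

At 22 seats: Arden 5, Eskel 9, Dorne 8.
At 23 seats: Arden 6, Eskel 9, Dorne 8.
No region's allocation decreased.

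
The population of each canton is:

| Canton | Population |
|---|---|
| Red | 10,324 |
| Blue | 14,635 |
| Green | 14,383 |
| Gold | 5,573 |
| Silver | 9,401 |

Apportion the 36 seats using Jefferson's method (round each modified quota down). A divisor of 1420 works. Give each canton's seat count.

Red 7, Blue 10, Green 10, Gold 3, Silver 6

With modified divisor 1420: modified quotas Red 7.270, Blue 10.306, Green 10.129, Gold 3.925, Silver 6.620.
Rounding down: Red 7, Blue 10, Green 10, Gold 3, Silver 6 (total 36).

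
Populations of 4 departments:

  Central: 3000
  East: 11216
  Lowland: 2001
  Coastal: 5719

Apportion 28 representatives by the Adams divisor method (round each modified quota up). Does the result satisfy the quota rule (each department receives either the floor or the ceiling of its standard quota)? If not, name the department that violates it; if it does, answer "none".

Standard quotas: Central 3.829, East 14.317, Lowland 2.554, Coastal 7.300.
Adams allocation: Central 4, East 14, Lowland 3, Coastal 7.
Every allocation lies between the lower and upper quota.

none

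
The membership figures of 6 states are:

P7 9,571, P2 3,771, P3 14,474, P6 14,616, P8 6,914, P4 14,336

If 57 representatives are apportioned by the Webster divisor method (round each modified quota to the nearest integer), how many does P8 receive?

Standard divisor 63682/57 ≈ 1117.228; standard quotas: P7 8.567, P2 3.375, P3 12.955, P6 13.082, P8 6.189, P4 12.832.
Rounding to the nearest integer gives P7 9, P2 3, P3 13, P6 13, P8 6, P4 13 — total 57, matching the house size, so no adjustment is needed.
P8 receives 6.

6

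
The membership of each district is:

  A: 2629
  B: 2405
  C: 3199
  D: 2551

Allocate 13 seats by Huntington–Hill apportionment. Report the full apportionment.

A 3, B 3, C 4, D 3

With divisor 841: modified quotas A 3.126, B 2.860, C 3.804, D 3.033.
Geometric-mean thresholds: A √(3·4)=3.464, B √(2·3)=2.449, C √(3·4)=3.464, D √(3·4)=3.464.
Each quota rounded against its threshold gives A 3, B 3, C 4, D 3 (total 13).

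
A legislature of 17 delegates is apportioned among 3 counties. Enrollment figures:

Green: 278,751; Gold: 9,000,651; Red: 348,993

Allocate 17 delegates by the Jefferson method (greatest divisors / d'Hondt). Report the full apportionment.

Standard divisor 9628395/17 ≈ 566376.176; standard quotas: Green 0.492, Gold 15.892, Red 0.616.
Rounding down gives 0, 15, 0 = 15 seats, so the divisor must be adjusted.
With modified divisor 514700: modified quotas Green 0.542, Gold 17.487, Red 0.678.
Rounding down: Green 0, Gold 17, Red 0 (total 17).

Green: 0, Gold: 17, Red: 0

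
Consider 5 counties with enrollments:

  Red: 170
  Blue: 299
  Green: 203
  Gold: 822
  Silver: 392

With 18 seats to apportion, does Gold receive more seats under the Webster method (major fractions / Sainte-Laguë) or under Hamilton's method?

Webster: Red 2, Blue 3, Green 2, Gold 7, Silver 4.
Hamilton: Red 1, Blue 3, Green 2, Gold 8, Silver 4.
Gold gets 7 under Webster and 8 under Hamilton.

Hamilton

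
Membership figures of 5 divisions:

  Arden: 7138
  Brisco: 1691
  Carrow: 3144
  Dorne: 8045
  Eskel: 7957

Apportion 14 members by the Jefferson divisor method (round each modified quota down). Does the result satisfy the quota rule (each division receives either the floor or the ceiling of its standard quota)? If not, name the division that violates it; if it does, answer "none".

Standard quotas: Arden 3.572, Brisco 0.846, Carrow 1.573, Dorne 4.026, Eskel 3.982.
Jefferson allocation: Arden 4, Brisco 1, Carrow 1, Dorne 4, Eskel 4.
Every allocation lies between the lower and upper quota.

none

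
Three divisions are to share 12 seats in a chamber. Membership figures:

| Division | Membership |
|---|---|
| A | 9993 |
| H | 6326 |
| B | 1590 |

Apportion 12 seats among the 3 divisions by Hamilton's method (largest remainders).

A: 7, H: 4, B: 1

The standard divisor is 17909/12 ≈ 1492.417.
Standard quotas: A 6.6959, H 4.2388, B 1.0654.
Lower quotas: A 6, H 4, B 1 (sum 11, leaving 1 seat).
Remainders in descending order: A 0.6959, H 0.2388, B 0.0654.
Largest remainder: A receives the extra seat.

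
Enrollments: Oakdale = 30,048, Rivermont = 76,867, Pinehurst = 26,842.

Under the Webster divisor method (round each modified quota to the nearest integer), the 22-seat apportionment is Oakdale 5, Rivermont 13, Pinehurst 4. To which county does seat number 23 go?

Priority for the next seat is population ÷ (current seats + 0.5).
Priorities: Oakdale 5463.273, Rivermont 5693.852, Pinehurst 5964.889.
Highest priority: Pinehurst.

Pinehurst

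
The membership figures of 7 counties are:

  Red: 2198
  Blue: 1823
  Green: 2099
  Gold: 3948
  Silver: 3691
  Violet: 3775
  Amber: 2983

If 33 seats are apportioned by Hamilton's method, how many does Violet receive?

Total 20517; standard divisor 20517/33 ≈ 621.727.
Standard quotas: Red 3.535, Blue 2.932, Green 3.376, Gold 6.350, Silver 5.937, Violet 6.072, Amber 4.798.
Lower quotas: Red 3, Blue 2, Green 3, Gold 6, Silver 5, Violet 6, Amber 4 (sum 29, leaving 4 seats).
Remainders in descending order: Silver 0.937, Blue 0.932, Amber 0.798, Red 0.535, Green 0.376, Gold 0.350, Violet 0.072.
The surplus seats go to Silver, Blue, Amber, Red.
Violet receives 6.

6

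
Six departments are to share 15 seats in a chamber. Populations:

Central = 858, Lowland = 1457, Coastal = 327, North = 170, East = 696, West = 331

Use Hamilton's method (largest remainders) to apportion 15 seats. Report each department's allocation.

Standard divisor: 3839 ÷ 15 ≈ 255.933.
Standard quotas: Central 3.352, Lowland 5.693, Coastal 1.278, North 0.664, East 2.719, West 1.293.
Lower quotas: Central 3, Lowland 5, Coastal 1, North 0, East 2, West 1 (sum 12, leaving 3 seats).
Remainders in descending order: East 0.719, Lowland 0.693, North 0.664, Central 0.352, West 0.293, Coastal 0.278.
Largest remainders: East, Lowland, North receive the extra seats.

Central=3, Lowland=6, Coastal=1, North=1, East=3, West=1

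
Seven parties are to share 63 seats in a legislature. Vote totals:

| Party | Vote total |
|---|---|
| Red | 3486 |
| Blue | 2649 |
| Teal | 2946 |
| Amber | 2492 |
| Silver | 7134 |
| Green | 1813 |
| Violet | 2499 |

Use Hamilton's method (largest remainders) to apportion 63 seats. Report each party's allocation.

Standard divisor: 23019 ÷ 63 ≈ 365.381.
Standard quotas: Red 9.5407, Blue 7.2500, Teal 8.0628, Amber 6.8203, Silver 19.5248, Green 4.9619, Violet 6.8394.
Lower quotas: Red 9, Blue 7, Teal 8, Amber 6, Silver 19, Green 4, Violet 6 (sum 59, leaving 4 seats).
Remainders in descending order: Green 0.9619, Violet 0.8394, Amber 0.8203, Red 0.5407, Silver 0.5248, Blue 0.2500, Teal 0.0628.
Largest remainders: Green, Violet, Amber, Red receive the extra seats.

Red=10, Blue=7, Teal=8, Amber=7, Silver=19, Green=5, Violet=7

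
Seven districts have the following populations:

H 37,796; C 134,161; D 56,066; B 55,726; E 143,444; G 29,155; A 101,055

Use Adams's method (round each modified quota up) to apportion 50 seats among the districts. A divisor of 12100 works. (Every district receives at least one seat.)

H=4, C=12, D=5, B=5, E=12, G=3, A=9

With modified divisor 12100: modified quotas H 3.124, C 11.088, D 4.634, B 4.605, E 11.855, G 2.410, A 8.352.
Rounding up: H 4, C 12, D 5, B 5, E 12, G 3, A 9 (total 50).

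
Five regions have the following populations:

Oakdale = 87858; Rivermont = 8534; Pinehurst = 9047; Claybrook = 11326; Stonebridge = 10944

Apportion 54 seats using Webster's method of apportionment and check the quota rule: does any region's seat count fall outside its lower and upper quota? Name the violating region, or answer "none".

Standard quotas: Oakdale 37.150, Rivermont 3.608, Pinehurst 3.825, Claybrook 4.789, Stonebridge 4.628.
Webster allocation: Oakdale 36, Rivermont 4, Pinehurst 4, Claybrook 5, Stonebridge 5.
Oakdale has quota 37.150 (lower 37, upper 38) but receives 36 — outside the quota interval.

Oakdale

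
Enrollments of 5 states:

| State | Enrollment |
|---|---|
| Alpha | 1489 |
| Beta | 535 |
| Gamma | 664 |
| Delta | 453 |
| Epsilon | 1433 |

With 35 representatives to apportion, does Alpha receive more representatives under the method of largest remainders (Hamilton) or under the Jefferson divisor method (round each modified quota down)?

Jefferson

Hamilton: Alpha 11, Beta 4, Gamma 5, Delta 4, Epsilon 11.
Jefferson: Alpha 12, Beta 4, Gamma 5, Delta 3, Epsilon 11.
Alpha gets 11 under Hamilton and 12 under Jefferson.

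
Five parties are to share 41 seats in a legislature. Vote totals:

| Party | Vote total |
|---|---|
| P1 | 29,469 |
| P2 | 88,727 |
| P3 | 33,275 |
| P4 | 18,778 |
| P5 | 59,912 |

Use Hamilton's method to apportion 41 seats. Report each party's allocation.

Total 230161; standard divisor 230161/41 ≈ 5613.683.
Standard quotas: P1 5.2495, P2 15.8055, P3 5.9275, P4 3.3450, P5 10.6725.
Lower quotas: P1 5, P2 15, P3 5, P4 3, P5 10 (sum 38, leaving 3 seats).
Remainders in descending order: P3 0.9275, P2 0.8055, P5 0.6725, P4 0.3450, P1 0.2495.
Largest remainders: P3, P2, P5 receive the extra seats.

P1 5, P2 16, P3 6, P4 3, P5 11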